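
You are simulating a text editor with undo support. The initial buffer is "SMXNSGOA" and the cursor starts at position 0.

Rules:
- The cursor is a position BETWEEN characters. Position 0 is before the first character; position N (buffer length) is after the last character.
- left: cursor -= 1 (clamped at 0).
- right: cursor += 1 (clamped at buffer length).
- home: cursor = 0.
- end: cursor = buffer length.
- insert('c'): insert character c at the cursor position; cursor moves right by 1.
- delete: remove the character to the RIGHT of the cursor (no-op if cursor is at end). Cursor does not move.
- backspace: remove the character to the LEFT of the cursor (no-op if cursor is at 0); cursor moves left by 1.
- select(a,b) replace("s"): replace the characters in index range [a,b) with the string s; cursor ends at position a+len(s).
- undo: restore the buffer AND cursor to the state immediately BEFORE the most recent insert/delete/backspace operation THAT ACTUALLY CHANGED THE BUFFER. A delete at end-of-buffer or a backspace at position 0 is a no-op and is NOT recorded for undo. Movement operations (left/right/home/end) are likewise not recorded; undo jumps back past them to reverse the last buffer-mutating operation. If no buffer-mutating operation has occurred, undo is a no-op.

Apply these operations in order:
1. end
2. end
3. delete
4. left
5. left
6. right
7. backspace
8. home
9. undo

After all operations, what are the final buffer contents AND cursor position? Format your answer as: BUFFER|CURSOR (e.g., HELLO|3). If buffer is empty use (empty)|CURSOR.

Answer: SMXNSGOA|7

Derivation:
After op 1 (end): buf='SMXNSGOA' cursor=8
After op 2 (end): buf='SMXNSGOA' cursor=8
After op 3 (delete): buf='SMXNSGOA' cursor=8
After op 4 (left): buf='SMXNSGOA' cursor=7
After op 5 (left): buf='SMXNSGOA' cursor=6
After op 6 (right): buf='SMXNSGOA' cursor=7
After op 7 (backspace): buf='SMXNSGA' cursor=6
After op 8 (home): buf='SMXNSGA' cursor=0
After op 9 (undo): buf='SMXNSGOA' cursor=7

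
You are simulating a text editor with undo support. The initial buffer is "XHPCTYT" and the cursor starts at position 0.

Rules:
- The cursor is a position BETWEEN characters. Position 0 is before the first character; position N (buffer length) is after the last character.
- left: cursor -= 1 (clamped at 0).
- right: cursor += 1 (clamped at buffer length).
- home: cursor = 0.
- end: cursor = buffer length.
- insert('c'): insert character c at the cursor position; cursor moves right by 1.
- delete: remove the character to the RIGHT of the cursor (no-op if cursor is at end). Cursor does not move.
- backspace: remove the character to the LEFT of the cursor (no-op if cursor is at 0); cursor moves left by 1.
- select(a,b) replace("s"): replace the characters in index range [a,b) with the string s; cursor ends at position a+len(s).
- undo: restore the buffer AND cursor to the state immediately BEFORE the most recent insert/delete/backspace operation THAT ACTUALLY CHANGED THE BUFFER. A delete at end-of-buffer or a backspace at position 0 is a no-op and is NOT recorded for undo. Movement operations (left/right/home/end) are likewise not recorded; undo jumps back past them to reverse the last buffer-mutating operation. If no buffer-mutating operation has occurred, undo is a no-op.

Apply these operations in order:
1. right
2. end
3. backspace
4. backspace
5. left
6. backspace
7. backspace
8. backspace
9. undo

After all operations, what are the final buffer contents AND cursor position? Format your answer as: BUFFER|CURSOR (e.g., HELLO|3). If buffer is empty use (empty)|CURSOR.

Answer: XHT|2

Derivation:
After op 1 (right): buf='XHPCTYT' cursor=1
After op 2 (end): buf='XHPCTYT' cursor=7
After op 3 (backspace): buf='XHPCTY' cursor=6
After op 4 (backspace): buf='XHPCT' cursor=5
After op 5 (left): buf='XHPCT' cursor=4
After op 6 (backspace): buf='XHPT' cursor=3
After op 7 (backspace): buf='XHT' cursor=2
After op 8 (backspace): buf='XT' cursor=1
After op 9 (undo): buf='XHT' cursor=2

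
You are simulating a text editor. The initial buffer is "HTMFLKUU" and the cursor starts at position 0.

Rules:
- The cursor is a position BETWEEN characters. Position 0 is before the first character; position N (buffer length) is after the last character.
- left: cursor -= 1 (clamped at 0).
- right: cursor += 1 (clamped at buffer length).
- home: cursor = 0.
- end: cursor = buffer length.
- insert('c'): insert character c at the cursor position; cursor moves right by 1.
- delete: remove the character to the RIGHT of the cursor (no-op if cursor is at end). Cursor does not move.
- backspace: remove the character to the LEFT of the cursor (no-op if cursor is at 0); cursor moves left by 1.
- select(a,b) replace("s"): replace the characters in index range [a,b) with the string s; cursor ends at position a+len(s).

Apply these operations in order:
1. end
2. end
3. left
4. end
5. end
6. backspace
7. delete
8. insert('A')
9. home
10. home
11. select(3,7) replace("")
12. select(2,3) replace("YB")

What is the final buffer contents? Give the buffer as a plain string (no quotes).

Answer: HTYBA

Derivation:
After op 1 (end): buf='HTMFLKUU' cursor=8
After op 2 (end): buf='HTMFLKUU' cursor=8
After op 3 (left): buf='HTMFLKUU' cursor=7
After op 4 (end): buf='HTMFLKUU' cursor=8
After op 5 (end): buf='HTMFLKUU' cursor=8
After op 6 (backspace): buf='HTMFLKU' cursor=7
After op 7 (delete): buf='HTMFLKU' cursor=7
After op 8 (insert('A')): buf='HTMFLKUA' cursor=8
After op 9 (home): buf='HTMFLKUA' cursor=0
After op 10 (home): buf='HTMFLKUA' cursor=0
After op 11 (select(3,7) replace("")): buf='HTMA' cursor=3
After op 12 (select(2,3) replace("YB")): buf='HTYBA' cursor=4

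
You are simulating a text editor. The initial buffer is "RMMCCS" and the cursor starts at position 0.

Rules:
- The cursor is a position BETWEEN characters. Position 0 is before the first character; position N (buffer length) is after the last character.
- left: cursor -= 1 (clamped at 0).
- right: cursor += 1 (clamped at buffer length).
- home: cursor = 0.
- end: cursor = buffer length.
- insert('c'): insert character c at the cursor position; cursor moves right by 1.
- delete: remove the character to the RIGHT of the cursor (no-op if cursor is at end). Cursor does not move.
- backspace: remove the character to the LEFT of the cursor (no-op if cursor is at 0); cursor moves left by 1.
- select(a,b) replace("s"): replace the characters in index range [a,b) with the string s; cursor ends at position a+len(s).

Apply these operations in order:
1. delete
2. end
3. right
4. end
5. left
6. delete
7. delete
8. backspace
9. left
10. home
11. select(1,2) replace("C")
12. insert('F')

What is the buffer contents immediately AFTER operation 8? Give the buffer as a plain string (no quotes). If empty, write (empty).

After op 1 (delete): buf='MMCCS' cursor=0
After op 2 (end): buf='MMCCS' cursor=5
After op 3 (right): buf='MMCCS' cursor=5
After op 4 (end): buf='MMCCS' cursor=5
After op 5 (left): buf='MMCCS' cursor=4
After op 6 (delete): buf='MMCC' cursor=4
After op 7 (delete): buf='MMCC' cursor=4
After op 8 (backspace): buf='MMC' cursor=3

Answer: MMC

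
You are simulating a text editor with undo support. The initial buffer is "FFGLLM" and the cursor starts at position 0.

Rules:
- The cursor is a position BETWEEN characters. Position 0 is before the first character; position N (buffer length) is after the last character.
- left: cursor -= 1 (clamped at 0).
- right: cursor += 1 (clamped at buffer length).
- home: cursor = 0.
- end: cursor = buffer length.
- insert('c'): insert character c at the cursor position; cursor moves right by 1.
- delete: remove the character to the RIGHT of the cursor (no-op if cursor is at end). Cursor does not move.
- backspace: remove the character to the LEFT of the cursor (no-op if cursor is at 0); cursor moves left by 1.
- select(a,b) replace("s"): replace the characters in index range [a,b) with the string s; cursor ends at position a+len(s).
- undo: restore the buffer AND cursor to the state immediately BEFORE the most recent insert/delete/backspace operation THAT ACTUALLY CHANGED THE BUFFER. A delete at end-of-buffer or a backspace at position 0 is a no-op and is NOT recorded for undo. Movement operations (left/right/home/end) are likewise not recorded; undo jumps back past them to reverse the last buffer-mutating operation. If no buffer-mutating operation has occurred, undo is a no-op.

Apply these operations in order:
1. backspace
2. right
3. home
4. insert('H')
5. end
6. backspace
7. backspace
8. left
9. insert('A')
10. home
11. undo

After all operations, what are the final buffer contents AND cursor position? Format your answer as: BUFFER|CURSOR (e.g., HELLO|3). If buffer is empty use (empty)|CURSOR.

Answer: HFFGL|4

Derivation:
After op 1 (backspace): buf='FFGLLM' cursor=0
After op 2 (right): buf='FFGLLM' cursor=1
After op 3 (home): buf='FFGLLM' cursor=0
After op 4 (insert('H')): buf='HFFGLLM' cursor=1
After op 5 (end): buf='HFFGLLM' cursor=7
After op 6 (backspace): buf='HFFGLL' cursor=6
After op 7 (backspace): buf='HFFGL' cursor=5
After op 8 (left): buf='HFFGL' cursor=4
After op 9 (insert('A')): buf='HFFGAL' cursor=5
After op 10 (home): buf='HFFGAL' cursor=0
After op 11 (undo): buf='HFFGL' cursor=4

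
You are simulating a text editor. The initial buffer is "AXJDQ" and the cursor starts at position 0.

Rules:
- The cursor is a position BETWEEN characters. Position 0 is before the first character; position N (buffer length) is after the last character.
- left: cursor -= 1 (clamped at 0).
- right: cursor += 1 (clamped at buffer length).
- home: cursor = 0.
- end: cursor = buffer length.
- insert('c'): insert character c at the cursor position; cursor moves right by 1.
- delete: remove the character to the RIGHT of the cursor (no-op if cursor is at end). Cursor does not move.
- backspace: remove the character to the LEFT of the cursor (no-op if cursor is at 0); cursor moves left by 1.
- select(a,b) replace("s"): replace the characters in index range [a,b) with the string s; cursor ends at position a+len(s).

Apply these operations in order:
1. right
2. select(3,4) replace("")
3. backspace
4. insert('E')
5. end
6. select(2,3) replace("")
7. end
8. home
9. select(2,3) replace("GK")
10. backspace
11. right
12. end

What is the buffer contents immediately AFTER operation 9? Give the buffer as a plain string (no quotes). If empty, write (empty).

Answer: AXGK

Derivation:
After op 1 (right): buf='AXJDQ' cursor=1
After op 2 (select(3,4) replace("")): buf='AXJQ' cursor=3
After op 3 (backspace): buf='AXQ' cursor=2
After op 4 (insert('E')): buf='AXEQ' cursor=3
After op 5 (end): buf='AXEQ' cursor=4
After op 6 (select(2,3) replace("")): buf='AXQ' cursor=2
After op 7 (end): buf='AXQ' cursor=3
After op 8 (home): buf='AXQ' cursor=0
After op 9 (select(2,3) replace("GK")): buf='AXGK' cursor=4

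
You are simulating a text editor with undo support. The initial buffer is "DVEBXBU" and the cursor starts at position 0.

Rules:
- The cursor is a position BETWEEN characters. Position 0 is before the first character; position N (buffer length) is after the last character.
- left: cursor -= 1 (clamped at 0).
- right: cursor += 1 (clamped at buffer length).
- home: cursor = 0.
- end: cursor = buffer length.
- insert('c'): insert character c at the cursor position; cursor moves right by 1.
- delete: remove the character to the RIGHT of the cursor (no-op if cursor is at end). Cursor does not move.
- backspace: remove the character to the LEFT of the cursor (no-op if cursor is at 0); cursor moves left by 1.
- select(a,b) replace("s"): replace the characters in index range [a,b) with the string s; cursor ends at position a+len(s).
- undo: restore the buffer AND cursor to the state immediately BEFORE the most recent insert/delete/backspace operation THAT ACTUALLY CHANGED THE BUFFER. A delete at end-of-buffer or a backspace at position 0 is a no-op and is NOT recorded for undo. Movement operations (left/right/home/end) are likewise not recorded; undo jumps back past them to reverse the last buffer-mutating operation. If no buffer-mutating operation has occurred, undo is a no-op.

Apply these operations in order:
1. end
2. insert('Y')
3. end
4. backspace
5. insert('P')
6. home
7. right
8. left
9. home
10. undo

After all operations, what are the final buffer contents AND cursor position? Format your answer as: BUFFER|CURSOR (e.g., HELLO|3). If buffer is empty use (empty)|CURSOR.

After op 1 (end): buf='DVEBXBU' cursor=7
After op 2 (insert('Y')): buf='DVEBXBUY' cursor=8
After op 3 (end): buf='DVEBXBUY' cursor=8
After op 4 (backspace): buf='DVEBXBU' cursor=7
After op 5 (insert('P')): buf='DVEBXBUP' cursor=8
After op 6 (home): buf='DVEBXBUP' cursor=0
After op 7 (right): buf='DVEBXBUP' cursor=1
After op 8 (left): buf='DVEBXBUP' cursor=0
After op 9 (home): buf='DVEBXBUP' cursor=0
After op 10 (undo): buf='DVEBXBU' cursor=7

Answer: DVEBXBU|7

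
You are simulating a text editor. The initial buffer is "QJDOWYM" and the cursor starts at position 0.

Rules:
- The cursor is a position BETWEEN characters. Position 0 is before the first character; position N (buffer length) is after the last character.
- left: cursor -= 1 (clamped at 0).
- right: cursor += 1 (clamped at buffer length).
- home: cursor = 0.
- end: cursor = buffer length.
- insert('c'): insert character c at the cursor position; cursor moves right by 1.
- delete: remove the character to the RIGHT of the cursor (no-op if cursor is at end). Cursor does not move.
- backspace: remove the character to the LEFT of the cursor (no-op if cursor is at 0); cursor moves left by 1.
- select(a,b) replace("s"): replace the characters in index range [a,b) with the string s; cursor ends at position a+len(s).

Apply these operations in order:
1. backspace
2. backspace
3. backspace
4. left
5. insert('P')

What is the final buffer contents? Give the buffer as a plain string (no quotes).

After op 1 (backspace): buf='QJDOWYM' cursor=0
After op 2 (backspace): buf='QJDOWYM' cursor=0
After op 3 (backspace): buf='QJDOWYM' cursor=0
After op 4 (left): buf='QJDOWYM' cursor=0
After op 5 (insert('P')): buf='PQJDOWYM' cursor=1

Answer: PQJDOWYM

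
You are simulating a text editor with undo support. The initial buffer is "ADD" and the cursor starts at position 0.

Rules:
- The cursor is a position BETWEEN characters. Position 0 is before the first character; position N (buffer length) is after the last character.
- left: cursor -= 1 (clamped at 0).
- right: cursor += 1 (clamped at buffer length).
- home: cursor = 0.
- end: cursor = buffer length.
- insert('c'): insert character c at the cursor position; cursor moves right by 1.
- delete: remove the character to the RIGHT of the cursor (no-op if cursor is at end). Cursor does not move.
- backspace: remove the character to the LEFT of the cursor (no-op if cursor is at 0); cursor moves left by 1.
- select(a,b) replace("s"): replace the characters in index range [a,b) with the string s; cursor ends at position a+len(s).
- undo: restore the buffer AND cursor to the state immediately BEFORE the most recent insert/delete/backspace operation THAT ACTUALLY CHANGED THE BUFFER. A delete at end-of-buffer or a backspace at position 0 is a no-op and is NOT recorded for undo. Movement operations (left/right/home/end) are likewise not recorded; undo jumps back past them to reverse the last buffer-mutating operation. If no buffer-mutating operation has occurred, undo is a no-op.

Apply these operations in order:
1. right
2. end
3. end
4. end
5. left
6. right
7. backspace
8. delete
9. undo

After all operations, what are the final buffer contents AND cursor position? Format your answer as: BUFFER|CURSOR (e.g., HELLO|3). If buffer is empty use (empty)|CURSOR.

Answer: ADD|3

Derivation:
After op 1 (right): buf='ADD' cursor=1
After op 2 (end): buf='ADD' cursor=3
After op 3 (end): buf='ADD' cursor=3
After op 4 (end): buf='ADD' cursor=3
After op 5 (left): buf='ADD' cursor=2
After op 6 (right): buf='ADD' cursor=3
After op 7 (backspace): buf='AD' cursor=2
After op 8 (delete): buf='AD' cursor=2
After op 9 (undo): buf='ADD' cursor=3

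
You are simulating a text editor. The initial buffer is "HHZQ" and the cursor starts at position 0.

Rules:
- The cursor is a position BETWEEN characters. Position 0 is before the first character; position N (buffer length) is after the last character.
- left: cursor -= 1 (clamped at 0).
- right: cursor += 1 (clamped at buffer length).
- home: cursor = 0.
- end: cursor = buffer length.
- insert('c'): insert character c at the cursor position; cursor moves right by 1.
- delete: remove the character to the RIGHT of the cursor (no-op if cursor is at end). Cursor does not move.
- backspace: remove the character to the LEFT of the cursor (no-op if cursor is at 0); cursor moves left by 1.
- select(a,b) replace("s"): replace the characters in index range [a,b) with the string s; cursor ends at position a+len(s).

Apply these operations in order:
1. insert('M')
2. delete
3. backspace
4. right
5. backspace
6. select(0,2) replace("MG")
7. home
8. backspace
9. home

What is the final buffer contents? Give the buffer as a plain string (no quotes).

Answer: MG

Derivation:
After op 1 (insert('M')): buf='MHHZQ' cursor=1
After op 2 (delete): buf='MHZQ' cursor=1
After op 3 (backspace): buf='HZQ' cursor=0
After op 4 (right): buf='HZQ' cursor=1
After op 5 (backspace): buf='ZQ' cursor=0
After op 6 (select(0,2) replace("MG")): buf='MG' cursor=2
After op 7 (home): buf='MG' cursor=0
After op 8 (backspace): buf='MG' cursor=0
After op 9 (home): buf='MG' cursor=0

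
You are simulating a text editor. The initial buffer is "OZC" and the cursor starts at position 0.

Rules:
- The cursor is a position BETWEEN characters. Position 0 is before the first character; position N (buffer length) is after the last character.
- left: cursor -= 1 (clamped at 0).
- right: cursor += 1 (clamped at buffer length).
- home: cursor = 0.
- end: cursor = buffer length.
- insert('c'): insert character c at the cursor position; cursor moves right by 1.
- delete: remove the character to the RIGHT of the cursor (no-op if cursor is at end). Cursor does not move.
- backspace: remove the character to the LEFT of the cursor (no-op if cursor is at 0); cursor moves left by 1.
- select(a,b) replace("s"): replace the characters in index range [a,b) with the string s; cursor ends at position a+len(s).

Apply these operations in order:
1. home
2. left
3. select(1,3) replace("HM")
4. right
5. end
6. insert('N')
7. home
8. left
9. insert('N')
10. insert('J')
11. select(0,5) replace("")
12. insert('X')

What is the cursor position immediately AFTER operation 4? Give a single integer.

After op 1 (home): buf='OZC' cursor=0
After op 2 (left): buf='OZC' cursor=0
After op 3 (select(1,3) replace("HM")): buf='OHM' cursor=3
After op 4 (right): buf='OHM' cursor=3

Answer: 3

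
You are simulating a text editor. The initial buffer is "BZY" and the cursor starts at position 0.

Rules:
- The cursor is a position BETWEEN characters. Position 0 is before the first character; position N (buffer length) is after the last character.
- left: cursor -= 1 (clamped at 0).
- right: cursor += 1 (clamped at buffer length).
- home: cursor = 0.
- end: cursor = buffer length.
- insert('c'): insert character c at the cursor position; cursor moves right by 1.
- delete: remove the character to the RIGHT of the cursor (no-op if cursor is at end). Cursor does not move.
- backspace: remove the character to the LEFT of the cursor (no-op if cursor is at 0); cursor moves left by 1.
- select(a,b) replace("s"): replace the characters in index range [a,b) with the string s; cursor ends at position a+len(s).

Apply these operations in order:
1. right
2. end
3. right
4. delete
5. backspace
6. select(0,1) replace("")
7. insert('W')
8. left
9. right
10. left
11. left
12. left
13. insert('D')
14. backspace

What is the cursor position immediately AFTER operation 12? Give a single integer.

Answer: 0

Derivation:
After op 1 (right): buf='BZY' cursor=1
After op 2 (end): buf='BZY' cursor=3
After op 3 (right): buf='BZY' cursor=3
After op 4 (delete): buf='BZY' cursor=3
After op 5 (backspace): buf='BZ' cursor=2
After op 6 (select(0,1) replace("")): buf='Z' cursor=0
After op 7 (insert('W')): buf='WZ' cursor=1
After op 8 (left): buf='WZ' cursor=0
After op 9 (right): buf='WZ' cursor=1
After op 10 (left): buf='WZ' cursor=0
After op 11 (left): buf='WZ' cursor=0
After op 12 (left): buf='WZ' cursor=0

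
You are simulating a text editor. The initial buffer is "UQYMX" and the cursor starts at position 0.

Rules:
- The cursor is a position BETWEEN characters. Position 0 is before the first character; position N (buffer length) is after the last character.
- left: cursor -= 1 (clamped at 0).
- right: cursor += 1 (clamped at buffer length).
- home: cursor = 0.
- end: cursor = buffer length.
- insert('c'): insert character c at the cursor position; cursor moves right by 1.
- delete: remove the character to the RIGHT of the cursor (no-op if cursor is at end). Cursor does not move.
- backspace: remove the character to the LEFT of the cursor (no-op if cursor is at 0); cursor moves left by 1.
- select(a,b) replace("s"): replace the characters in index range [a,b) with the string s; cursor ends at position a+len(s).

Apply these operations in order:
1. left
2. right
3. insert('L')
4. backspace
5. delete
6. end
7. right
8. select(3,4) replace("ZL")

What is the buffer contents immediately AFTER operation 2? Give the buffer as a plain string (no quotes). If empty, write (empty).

After op 1 (left): buf='UQYMX' cursor=0
After op 2 (right): buf='UQYMX' cursor=1

Answer: UQYMX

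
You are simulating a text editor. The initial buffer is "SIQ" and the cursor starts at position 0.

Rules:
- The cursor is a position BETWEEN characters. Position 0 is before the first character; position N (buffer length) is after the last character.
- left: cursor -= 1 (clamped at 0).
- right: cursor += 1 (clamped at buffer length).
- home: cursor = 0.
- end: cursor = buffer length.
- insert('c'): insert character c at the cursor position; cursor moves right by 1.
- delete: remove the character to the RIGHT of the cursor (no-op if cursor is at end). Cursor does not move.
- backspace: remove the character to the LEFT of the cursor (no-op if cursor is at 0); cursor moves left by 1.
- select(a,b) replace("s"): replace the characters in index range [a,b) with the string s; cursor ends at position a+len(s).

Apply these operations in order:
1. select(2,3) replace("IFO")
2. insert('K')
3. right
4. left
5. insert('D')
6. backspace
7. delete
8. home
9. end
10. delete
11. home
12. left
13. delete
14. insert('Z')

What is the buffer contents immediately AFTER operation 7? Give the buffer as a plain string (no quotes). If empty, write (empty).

After op 1 (select(2,3) replace("IFO")): buf='SIIFO' cursor=5
After op 2 (insert('K')): buf='SIIFOK' cursor=6
After op 3 (right): buf='SIIFOK' cursor=6
After op 4 (left): buf='SIIFOK' cursor=5
After op 5 (insert('D')): buf='SIIFODK' cursor=6
After op 6 (backspace): buf='SIIFOK' cursor=5
After op 7 (delete): buf='SIIFO' cursor=5

Answer: SIIFO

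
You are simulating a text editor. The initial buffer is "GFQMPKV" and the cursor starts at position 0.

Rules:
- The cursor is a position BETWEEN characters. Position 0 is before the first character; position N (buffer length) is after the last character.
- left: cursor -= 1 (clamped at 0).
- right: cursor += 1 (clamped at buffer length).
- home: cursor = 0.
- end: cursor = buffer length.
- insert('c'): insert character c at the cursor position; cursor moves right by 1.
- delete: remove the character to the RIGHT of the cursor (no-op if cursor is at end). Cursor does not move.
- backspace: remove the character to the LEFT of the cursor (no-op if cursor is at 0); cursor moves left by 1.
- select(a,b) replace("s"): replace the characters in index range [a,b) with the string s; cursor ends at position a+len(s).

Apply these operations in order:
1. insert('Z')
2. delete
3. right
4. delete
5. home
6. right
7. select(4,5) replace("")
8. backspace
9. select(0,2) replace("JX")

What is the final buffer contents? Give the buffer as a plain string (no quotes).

Answer: JXMV

Derivation:
After op 1 (insert('Z')): buf='ZGFQMPKV' cursor=1
After op 2 (delete): buf='ZFQMPKV' cursor=1
After op 3 (right): buf='ZFQMPKV' cursor=2
After op 4 (delete): buf='ZFMPKV' cursor=2
After op 5 (home): buf='ZFMPKV' cursor=0
After op 6 (right): buf='ZFMPKV' cursor=1
After op 7 (select(4,5) replace("")): buf='ZFMPV' cursor=4
After op 8 (backspace): buf='ZFMV' cursor=3
After op 9 (select(0,2) replace("JX")): buf='JXMV' cursor=2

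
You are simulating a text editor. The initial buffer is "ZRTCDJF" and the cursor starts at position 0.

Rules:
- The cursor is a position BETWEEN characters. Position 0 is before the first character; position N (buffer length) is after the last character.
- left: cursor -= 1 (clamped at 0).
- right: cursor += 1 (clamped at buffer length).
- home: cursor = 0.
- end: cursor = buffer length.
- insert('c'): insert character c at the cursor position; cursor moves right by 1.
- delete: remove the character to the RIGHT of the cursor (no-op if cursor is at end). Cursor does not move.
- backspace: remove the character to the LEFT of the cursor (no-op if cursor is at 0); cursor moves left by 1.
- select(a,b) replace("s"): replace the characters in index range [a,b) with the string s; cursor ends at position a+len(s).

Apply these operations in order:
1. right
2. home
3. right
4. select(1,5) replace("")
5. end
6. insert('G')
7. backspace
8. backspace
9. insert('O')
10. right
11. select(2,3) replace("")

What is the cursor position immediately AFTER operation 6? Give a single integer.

After op 1 (right): buf='ZRTCDJF' cursor=1
After op 2 (home): buf='ZRTCDJF' cursor=0
After op 3 (right): buf='ZRTCDJF' cursor=1
After op 4 (select(1,5) replace("")): buf='ZJF' cursor=1
After op 5 (end): buf='ZJF' cursor=3
After op 6 (insert('G')): buf='ZJFG' cursor=4

Answer: 4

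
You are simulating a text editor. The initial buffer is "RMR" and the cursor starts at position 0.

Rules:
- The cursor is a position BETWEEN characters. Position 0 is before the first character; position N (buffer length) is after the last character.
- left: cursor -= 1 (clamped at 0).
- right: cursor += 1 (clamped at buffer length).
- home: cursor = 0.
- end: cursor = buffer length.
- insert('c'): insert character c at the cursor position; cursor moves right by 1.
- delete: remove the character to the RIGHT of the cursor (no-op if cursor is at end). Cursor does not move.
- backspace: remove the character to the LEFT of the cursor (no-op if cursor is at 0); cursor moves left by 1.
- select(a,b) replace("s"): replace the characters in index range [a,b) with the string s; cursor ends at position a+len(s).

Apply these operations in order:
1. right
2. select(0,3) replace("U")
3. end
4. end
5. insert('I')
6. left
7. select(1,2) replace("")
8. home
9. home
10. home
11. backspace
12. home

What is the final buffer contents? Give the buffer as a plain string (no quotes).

Answer: U

Derivation:
After op 1 (right): buf='RMR' cursor=1
After op 2 (select(0,3) replace("U")): buf='U' cursor=1
After op 3 (end): buf='U' cursor=1
After op 4 (end): buf='U' cursor=1
After op 5 (insert('I')): buf='UI' cursor=2
After op 6 (left): buf='UI' cursor=1
After op 7 (select(1,2) replace("")): buf='U' cursor=1
After op 8 (home): buf='U' cursor=0
After op 9 (home): buf='U' cursor=0
After op 10 (home): buf='U' cursor=0
After op 11 (backspace): buf='U' cursor=0
After op 12 (home): buf='U' cursor=0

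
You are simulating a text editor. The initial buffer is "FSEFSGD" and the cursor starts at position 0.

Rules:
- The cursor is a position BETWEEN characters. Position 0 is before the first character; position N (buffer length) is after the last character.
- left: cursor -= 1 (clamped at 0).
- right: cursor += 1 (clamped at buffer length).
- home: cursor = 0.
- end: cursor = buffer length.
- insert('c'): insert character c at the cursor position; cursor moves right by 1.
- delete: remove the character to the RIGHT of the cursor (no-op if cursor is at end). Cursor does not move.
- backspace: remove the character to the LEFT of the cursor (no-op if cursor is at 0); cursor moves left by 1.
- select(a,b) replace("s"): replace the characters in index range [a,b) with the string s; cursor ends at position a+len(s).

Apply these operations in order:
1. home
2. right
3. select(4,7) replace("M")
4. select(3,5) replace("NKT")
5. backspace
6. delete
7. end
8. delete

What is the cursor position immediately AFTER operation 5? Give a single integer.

After op 1 (home): buf='FSEFSGD' cursor=0
After op 2 (right): buf='FSEFSGD' cursor=1
After op 3 (select(4,7) replace("M")): buf='FSEFM' cursor=5
After op 4 (select(3,5) replace("NKT")): buf='FSENKT' cursor=6
After op 5 (backspace): buf='FSENK' cursor=5

Answer: 5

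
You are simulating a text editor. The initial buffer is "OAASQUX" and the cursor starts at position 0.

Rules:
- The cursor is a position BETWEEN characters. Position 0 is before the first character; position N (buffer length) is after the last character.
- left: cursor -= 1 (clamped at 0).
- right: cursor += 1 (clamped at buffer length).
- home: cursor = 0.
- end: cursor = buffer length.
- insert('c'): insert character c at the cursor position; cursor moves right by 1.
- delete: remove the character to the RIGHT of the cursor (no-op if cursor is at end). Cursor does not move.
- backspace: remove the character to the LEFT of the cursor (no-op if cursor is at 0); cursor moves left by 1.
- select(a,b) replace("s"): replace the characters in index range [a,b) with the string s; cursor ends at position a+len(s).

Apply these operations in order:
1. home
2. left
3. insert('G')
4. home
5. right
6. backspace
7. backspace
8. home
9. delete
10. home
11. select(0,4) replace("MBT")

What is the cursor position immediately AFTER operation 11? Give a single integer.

After op 1 (home): buf='OAASQUX' cursor=0
After op 2 (left): buf='OAASQUX' cursor=0
After op 3 (insert('G')): buf='GOAASQUX' cursor=1
After op 4 (home): buf='GOAASQUX' cursor=0
After op 5 (right): buf='GOAASQUX' cursor=1
After op 6 (backspace): buf='OAASQUX' cursor=0
After op 7 (backspace): buf='OAASQUX' cursor=0
After op 8 (home): buf='OAASQUX' cursor=0
After op 9 (delete): buf='AASQUX' cursor=0
After op 10 (home): buf='AASQUX' cursor=0
After op 11 (select(0,4) replace("MBT")): buf='MBTUX' cursor=3

Answer: 3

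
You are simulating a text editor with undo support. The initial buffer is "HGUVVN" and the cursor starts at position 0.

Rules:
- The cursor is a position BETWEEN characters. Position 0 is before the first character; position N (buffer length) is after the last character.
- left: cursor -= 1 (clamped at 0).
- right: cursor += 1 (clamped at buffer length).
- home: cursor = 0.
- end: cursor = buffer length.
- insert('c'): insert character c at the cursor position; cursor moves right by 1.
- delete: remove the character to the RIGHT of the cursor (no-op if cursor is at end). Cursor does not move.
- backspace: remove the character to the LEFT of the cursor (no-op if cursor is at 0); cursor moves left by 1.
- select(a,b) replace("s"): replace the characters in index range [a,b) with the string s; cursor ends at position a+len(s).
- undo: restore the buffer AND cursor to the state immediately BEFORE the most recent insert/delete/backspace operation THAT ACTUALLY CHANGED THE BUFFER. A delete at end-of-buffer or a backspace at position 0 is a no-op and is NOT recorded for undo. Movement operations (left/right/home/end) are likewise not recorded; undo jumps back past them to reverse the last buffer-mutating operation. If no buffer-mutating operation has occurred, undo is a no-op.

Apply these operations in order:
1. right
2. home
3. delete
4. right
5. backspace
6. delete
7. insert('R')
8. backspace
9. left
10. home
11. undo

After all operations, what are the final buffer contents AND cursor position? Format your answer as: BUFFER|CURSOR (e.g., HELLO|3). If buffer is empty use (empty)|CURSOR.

Answer: RVVN|1

Derivation:
After op 1 (right): buf='HGUVVN' cursor=1
After op 2 (home): buf='HGUVVN' cursor=0
After op 3 (delete): buf='GUVVN' cursor=0
After op 4 (right): buf='GUVVN' cursor=1
After op 5 (backspace): buf='UVVN' cursor=0
After op 6 (delete): buf='VVN' cursor=0
After op 7 (insert('R')): buf='RVVN' cursor=1
After op 8 (backspace): buf='VVN' cursor=0
After op 9 (left): buf='VVN' cursor=0
After op 10 (home): buf='VVN' cursor=0
After op 11 (undo): buf='RVVN' cursor=1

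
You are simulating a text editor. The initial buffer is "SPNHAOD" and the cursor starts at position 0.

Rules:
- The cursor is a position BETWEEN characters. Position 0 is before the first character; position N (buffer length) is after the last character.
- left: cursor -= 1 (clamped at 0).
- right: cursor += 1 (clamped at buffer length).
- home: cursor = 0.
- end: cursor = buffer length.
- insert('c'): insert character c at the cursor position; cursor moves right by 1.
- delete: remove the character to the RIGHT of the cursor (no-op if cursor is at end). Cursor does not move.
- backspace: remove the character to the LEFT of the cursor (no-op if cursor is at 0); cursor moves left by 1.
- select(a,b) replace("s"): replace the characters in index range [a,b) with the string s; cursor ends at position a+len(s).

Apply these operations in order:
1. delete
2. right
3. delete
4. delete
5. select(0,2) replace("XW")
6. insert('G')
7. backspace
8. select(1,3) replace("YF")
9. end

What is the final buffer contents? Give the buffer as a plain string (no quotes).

Answer: XYFD

Derivation:
After op 1 (delete): buf='PNHAOD' cursor=0
After op 2 (right): buf='PNHAOD' cursor=1
After op 3 (delete): buf='PHAOD' cursor=1
After op 4 (delete): buf='PAOD' cursor=1
After op 5 (select(0,2) replace("XW")): buf='XWOD' cursor=2
After op 6 (insert('G')): buf='XWGOD' cursor=3
After op 7 (backspace): buf='XWOD' cursor=2
After op 8 (select(1,3) replace("YF")): buf='XYFD' cursor=3
After op 9 (end): buf='XYFD' cursor=4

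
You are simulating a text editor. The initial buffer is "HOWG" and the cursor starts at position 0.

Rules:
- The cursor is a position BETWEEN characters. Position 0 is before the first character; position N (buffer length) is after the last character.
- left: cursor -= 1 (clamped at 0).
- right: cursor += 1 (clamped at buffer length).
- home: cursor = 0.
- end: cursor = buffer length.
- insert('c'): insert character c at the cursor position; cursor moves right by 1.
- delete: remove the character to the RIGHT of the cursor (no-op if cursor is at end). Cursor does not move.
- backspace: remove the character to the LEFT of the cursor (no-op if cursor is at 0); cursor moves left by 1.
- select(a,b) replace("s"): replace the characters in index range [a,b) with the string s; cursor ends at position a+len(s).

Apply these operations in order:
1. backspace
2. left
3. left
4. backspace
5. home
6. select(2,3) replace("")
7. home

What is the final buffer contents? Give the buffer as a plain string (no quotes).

After op 1 (backspace): buf='HOWG' cursor=0
After op 2 (left): buf='HOWG' cursor=0
After op 3 (left): buf='HOWG' cursor=0
After op 4 (backspace): buf='HOWG' cursor=0
After op 5 (home): buf='HOWG' cursor=0
After op 6 (select(2,3) replace("")): buf='HOG' cursor=2
After op 7 (home): buf='HOG' cursor=0

Answer: HOG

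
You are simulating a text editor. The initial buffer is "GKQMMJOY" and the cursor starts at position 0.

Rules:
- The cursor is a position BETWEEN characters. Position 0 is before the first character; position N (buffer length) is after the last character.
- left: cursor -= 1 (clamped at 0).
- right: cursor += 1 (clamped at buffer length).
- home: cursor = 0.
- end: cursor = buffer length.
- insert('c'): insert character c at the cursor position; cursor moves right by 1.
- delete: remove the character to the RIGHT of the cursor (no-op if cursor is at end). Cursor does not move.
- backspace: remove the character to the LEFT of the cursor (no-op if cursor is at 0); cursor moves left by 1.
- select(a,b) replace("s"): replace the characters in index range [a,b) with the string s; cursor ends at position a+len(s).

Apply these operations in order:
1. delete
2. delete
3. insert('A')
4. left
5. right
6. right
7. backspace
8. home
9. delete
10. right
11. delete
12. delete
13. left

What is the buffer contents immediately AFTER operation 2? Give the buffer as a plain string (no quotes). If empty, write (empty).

Answer: QMMJOY

Derivation:
After op 1 (delete): buf='KQMMJOY' cursor=0
After op 2 (delete): buf='QMMJOY' cursor=0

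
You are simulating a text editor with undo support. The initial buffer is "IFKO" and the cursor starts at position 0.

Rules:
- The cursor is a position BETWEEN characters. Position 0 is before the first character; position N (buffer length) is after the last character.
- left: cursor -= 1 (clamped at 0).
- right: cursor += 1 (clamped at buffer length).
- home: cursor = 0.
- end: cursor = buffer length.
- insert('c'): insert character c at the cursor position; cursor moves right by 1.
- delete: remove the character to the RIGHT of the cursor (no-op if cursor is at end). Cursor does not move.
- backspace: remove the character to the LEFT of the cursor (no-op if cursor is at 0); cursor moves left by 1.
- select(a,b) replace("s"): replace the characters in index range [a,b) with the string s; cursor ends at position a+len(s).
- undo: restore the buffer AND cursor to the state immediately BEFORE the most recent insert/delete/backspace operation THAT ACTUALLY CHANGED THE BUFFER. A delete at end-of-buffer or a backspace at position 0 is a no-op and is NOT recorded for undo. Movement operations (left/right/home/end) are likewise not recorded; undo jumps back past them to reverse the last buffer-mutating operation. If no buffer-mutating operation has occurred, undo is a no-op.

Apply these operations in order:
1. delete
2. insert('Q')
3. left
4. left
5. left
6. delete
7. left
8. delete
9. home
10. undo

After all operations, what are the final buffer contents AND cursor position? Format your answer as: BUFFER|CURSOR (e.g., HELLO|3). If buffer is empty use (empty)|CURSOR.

After op 1 (delete): buf='FKO' cursor=0
After op 2 (insert('Q')): buf='QFKO' cursor=1
After op 3 (left): buf='QFKO' cursor=0
After op 4 (left): buf='QFKO' cursor=0
After op 5 (left): buf='QFKO' cursor=0
After op 6 (delete): buf='FKO' cursor=0
After op 7 (left): buf='FKO' cursor=0
After op 8 (delete): buf='KO' cursor=0
After op 9 (home): buf='KO' cursor=0
After op 10 (undo): buf='FKO' cursor=0

Answer: FKO|0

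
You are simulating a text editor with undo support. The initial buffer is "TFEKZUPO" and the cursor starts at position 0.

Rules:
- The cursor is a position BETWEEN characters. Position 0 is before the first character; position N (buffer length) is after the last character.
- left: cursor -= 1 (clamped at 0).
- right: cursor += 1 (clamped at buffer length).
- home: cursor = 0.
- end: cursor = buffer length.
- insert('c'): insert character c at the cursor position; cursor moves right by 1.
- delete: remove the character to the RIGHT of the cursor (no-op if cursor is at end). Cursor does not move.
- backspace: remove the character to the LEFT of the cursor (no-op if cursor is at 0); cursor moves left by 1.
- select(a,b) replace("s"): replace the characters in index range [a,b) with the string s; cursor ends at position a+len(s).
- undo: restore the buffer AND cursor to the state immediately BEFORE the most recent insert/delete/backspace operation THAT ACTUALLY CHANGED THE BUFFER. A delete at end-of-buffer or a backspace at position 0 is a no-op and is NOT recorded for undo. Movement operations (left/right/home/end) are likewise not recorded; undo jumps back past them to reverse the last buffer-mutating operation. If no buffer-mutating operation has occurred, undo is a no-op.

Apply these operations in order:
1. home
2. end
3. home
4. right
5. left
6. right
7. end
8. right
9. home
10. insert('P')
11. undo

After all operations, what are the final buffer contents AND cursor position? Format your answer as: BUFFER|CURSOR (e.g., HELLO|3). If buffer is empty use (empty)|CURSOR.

After op 1 (home): buf='TFEKZUPO' cursor=0
After op 2 (end): buf='TFEKZUPO' cursor=8
After op 3 (home): buf='TFEKZUPO' cursor=0
After op 4 (right): buf='TFEKZUPO' cursor=1
After op 5 (left): buf='TFEKZUPO' cursor=0
After op 6 (right): buf='TFEKZUPO' cursor=1
After op 7 (end): buf='TFEKZUPO' cursor=8
After op 8 (right): buf='TFEKZUPO' cursor=8
After op 9 (home): buf='TFEKZUPO' cursor=0
After op 10 (insert('P')): buf='PTFEKZUPO' cursor=1
After op 11 (undo): buf='TFEKZUPO' cursor=0

Answer: TFEKZUPO|0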